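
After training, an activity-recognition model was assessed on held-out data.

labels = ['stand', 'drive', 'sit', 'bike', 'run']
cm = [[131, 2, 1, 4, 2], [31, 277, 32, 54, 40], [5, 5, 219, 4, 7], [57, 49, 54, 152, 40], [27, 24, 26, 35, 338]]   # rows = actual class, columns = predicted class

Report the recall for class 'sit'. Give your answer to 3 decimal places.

0.913

Take TP from the diagonal, FP from the rest of the 'sit' prediction marginal, FN from the rest of the 'sit' actual marginal.
recall = TP/(TP+FN).
sit: TP=219, FN=5+5+4+7=21 → 219/240 = 0.9125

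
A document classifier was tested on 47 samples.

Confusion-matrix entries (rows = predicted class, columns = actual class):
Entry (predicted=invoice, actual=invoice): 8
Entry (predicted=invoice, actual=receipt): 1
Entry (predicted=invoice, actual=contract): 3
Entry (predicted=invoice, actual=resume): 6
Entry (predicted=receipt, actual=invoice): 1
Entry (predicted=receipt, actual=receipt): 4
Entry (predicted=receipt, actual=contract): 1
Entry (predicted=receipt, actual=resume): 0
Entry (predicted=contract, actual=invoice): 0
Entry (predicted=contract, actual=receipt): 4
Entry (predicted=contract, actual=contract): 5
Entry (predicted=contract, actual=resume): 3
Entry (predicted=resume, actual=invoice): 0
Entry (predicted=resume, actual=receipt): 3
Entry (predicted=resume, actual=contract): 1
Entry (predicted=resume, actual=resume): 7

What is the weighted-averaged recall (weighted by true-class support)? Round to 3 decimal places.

0.511

Per-class recall (TP/(TP+FN)):
  invoice: TP=8, FN=1+0+0=1 → 8/9 = 0.8889
  receipt: TP=4, FN=1+4+3=8 → 4/12 = 0.3333
  contract: TP=5, FN=3+1+1=5 → 5/10 = 0.5000
  resume: TP=7, FN=6+0+3=9 → 7/16 = 0.4375
Weighted-recall = Σ (supportᵢ/N)·recallᵢ with N=47: (9/47)·0.8889 + (12/47)·0.3333 + (10/47)·0.5000 + (16/47)·0.4375 = 0.511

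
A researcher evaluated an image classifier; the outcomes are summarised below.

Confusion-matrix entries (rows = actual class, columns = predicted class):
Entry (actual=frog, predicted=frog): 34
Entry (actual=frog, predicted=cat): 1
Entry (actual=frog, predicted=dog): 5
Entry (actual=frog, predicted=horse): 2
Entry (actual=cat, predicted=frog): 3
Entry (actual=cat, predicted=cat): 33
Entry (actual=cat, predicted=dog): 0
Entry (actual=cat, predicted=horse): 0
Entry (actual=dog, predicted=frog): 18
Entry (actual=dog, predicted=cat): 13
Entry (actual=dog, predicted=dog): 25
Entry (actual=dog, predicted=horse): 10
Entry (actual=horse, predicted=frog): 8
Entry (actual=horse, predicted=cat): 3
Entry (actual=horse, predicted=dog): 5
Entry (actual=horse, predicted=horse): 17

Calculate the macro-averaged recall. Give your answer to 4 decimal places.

0.6550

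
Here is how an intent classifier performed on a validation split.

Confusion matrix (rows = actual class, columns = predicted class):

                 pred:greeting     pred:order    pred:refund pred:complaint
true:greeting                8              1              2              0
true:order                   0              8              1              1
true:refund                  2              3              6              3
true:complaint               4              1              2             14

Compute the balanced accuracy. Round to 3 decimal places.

0.656

Balanced accuracy = mean of per-class recall.
  greeting: recall = 8/11 = 0.7273
  order: recall = 8/10 = 0.8000
  refund: recall = 6/14 = 0.4286
  complaint: recall = 14/21 = 0.6667
Mean = (0.7273 + 0.8000 + 0.4286 + 0.6667) / 4 = 0.656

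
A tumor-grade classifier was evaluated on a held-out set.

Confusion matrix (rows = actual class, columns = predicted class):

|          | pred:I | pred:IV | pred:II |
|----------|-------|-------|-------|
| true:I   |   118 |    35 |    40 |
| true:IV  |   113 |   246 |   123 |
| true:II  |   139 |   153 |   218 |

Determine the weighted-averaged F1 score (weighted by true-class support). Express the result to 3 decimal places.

Per-class F1 score (2·TP/(2·TP+FP+FN)):
  I: TP=118, FP=113+139=252, FN=35+40=75 → 236/563 = 0.4192
  IV: TP=246, FP=35+153=188, FN=113+123=236 → 492/916 = 0.5371
  II: TP=218, FP=40+123=163, FN=139+153=292 → 436/891 = 0.4893
Weighted-F1 score = Σ (supportᵢ/N)·F1 scoreᵢ with N=1185: (193/1185)·0.4192 + (482/1185)·0.5371 + (510/1185)·0.4893 = 0.497

0.497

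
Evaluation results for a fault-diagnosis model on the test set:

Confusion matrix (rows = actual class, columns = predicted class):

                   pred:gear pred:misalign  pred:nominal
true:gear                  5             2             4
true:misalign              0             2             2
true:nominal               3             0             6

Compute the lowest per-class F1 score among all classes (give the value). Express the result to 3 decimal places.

Per-class F1 score (2·TP/(2·TP+FP+FN)):
  gear: TP=5, FP=0+3=3, FN=2+4=6 → 10/19 = 0.5263
  misalign: TP=2, FP=2+0=2, FN=0+2=2 → 4/8 = 0.5000
  nominal: TP=6, FP=4+2=6, FN=3+0=3 → 12/21 = 0.5714
Lowest is class 'misalign' with F1 score = 0.500.

0.500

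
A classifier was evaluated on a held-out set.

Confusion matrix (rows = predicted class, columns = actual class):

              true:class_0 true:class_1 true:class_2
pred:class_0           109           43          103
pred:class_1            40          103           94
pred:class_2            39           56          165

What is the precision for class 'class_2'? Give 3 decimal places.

0.635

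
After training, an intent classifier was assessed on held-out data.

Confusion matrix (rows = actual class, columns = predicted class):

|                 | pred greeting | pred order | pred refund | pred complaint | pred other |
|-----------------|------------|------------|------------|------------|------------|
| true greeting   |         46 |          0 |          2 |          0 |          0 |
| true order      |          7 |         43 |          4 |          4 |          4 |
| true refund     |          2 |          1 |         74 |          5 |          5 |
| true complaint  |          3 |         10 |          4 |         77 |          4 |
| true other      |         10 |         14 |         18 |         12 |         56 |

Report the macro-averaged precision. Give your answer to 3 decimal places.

0.726

Per-class precision (TP/(TP+FP)):
  greeting: TP=46, FP=7+2+3+10=22 → 46/68 = 0.6765
  order: TP=43, FP=0+1+10+14=25 → 43/68 = 0.6324
  refund: TP=74, FP=2+4+4+18=28 → 74/102 = 0.7255
  complaint: TP=77, FP=0+4+5+12=21 → 77/98 = 0.7857
  other: TP=56, FP=0+4+5+4=13 → 56/69 = 0.8116
Macro-precision = mean = (0.6765 + 0.6324 + 0.7255 + 0.7857 + 0.8116) / 5 = 0.726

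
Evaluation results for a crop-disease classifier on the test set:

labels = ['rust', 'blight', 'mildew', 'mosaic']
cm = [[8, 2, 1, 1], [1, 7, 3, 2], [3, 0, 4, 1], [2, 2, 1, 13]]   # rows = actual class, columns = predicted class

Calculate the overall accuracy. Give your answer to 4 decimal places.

0.6275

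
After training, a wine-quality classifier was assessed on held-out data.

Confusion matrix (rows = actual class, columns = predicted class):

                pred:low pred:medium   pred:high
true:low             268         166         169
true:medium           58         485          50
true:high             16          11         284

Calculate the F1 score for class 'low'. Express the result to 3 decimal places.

Take TP from the diagonal, FP from the rest of the 'low' prediction marginal, FN from the rest of the 'low' actual marginal.
F1 score = 2·TP/(2·TP+FP+FN).
low: TP=268, FP=58+16=74, FN=166+169=335 → 536/945 = 0.5672

0.567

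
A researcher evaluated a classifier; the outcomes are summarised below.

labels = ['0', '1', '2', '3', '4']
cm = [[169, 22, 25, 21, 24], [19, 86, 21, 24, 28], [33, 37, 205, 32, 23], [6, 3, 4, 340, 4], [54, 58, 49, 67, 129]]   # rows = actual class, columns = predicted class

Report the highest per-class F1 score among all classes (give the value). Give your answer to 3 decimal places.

Per-class F1 score (2·TP/(2·TP+FP+FN)):
  0: TP=169, FP=19+33+6+54=112, FN=22+25+21+24=92 → 338/542 = 0.6236
  1: TP=86, FP=22+37+3+58=120, FN=19+21+24+28=92 → 172/384 = 0.4479
  2: TP=205, FP=25+21+4+49=99, FN=33+37+32+23=125 → 410/634 = 0.6467
  3: TP=340, FP=21+24+32+67=144, FN=6+3+4+4=17 → 680/841 = 0.8086
  4: TP=129, FP=24+28+23+4=79, FN=54+58+49+67=228 → 258/565 = 0.4566
Highest is class '3' with F1 score = 0.809.

0.809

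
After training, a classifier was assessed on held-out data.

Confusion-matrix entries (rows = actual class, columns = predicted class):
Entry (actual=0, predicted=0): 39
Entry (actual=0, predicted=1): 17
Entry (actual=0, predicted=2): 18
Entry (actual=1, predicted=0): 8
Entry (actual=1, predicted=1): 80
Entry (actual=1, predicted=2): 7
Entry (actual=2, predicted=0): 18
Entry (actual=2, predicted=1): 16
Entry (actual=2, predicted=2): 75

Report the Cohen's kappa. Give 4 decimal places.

Observed agreement pₒ = trace/N = 194/278 = 0.69784
Expected agreement pₑ = Σ (rowᵢ·colᵢ)/N² = (74·65 + 95·113 + 109·100)/278² = 0.34218
κ = (pₒ − pₑ)/(1 − pₑ) = (0.69784 − 0.34218)/(1 − 0.34218) = 0.5407

0.5407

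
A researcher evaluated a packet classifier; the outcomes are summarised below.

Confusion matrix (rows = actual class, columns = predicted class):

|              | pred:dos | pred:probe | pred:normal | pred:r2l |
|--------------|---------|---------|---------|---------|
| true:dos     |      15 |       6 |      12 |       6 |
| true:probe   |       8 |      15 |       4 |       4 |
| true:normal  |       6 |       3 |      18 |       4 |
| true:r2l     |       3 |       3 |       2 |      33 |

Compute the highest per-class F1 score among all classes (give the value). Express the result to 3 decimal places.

Per-class F1 score (2·TP/(2·TP+FP+FN)):
  dos: TP=15, FP=8+6+3=17, FN=6+12+6=24 → 30/71 = 0.4225
  probe: TP=15, FP=6+3+3=12, FN=8+4+4=16 → 30/58 = 0.5172
  normal: TP=18, FP=12+4+2=18, FN=6+3+4=13 → 36/67 = 0.5373
  r2l: TP=33, FP=6+4+4=14, FN=3+3+2=8 → 66/88 = 0.7500
Highest is class 'r2l' with F1 score = 0.750.

0.750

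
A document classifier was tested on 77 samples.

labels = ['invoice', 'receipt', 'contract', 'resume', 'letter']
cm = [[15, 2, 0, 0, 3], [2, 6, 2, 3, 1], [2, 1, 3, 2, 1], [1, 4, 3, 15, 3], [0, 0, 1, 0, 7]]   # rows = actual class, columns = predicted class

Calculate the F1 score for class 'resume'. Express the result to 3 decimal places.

0.652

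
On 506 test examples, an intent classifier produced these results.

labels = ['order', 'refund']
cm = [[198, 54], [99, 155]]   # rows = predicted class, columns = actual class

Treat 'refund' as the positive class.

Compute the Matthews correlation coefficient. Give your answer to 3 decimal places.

0.402

MCC = (TP·TN − FP·FN) / √((TP+FP)(TP+FN)(TN+FP)(TN+FN))
Numerator = 155·198 − 99·54 = 25344
Denominator = √(254·209·297·252) = √3973168584 = 63033.0753
MCC = 25344 / 63033.0753 = 0.402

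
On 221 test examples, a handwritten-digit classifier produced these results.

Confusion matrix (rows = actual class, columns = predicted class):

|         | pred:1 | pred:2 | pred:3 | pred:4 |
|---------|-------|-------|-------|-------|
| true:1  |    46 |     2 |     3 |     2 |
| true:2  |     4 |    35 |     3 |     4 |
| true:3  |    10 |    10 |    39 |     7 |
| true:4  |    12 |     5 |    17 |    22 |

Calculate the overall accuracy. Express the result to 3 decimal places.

0.643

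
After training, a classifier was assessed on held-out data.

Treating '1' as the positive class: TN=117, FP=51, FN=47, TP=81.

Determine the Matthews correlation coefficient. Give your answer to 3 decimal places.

MCC = (TP·TN − FP·FN) / √((TP+FP)(TP+FN)(TN+FP)(TN+FN))
Numerator = 81·117 − 51·47 = 7080
Denominator = √(132·128·168·164) = √465518592 = 21575.8799
MCC = 7080 / 21575.8799 = 0.328

0.328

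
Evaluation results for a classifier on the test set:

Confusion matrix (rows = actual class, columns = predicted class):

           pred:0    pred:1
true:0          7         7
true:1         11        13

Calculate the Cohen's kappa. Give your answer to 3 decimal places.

0.039

Observed agreement pₒ = trace/N = 20/38 = 0.5263
Expected agreement pₑ = Σ (rowᵢ·colᵢ)/N² = (14·18 + 24·20)/38² = 0.5069
κ = (pₒ − pₑ)/(1 − pₑ) = (0.5263 − 0.5069)/(1 − 0.5069) = 0.039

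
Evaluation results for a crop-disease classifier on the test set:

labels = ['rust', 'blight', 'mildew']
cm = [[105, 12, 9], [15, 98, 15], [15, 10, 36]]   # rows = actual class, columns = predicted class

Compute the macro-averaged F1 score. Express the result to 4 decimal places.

0.7300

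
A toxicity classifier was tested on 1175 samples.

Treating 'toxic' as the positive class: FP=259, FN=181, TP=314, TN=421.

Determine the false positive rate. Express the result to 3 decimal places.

FPR = FP/(FP+TN) = 259/(259+421) = 0.381

0.381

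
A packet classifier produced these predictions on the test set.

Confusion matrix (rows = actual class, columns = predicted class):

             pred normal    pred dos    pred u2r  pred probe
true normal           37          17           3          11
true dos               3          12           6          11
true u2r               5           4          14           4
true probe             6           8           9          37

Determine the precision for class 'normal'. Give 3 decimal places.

precision = TP/(TP+FP).
normal: TP=37, FP=3+5+6=14 → 37/51 = 0.7255

0.725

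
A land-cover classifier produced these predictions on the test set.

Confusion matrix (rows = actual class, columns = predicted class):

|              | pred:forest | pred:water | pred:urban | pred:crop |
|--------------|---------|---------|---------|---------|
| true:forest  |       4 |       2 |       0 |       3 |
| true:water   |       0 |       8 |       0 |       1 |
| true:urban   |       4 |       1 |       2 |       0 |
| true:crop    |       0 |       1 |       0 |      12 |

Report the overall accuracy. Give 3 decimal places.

Accuracy = trace / total = (4+8+2+12=26) / 38 = 26/38 = 0.684

0.684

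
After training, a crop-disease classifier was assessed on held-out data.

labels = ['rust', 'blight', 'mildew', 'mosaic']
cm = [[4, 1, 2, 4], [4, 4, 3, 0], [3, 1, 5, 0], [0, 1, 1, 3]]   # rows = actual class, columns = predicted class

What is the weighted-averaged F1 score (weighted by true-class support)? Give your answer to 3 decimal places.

0.441

Per-class F1 score (2·TP/(2·TP+FP+FN)):
  rust: TP=4, FP=4+3+0=7, FN=1+2+4=7 → 8/22 = 0.3636
  blight: TP=4, FP=1+1+1=3, FN=4+3+0=7 → 8/18 = 0.4444
  mildew: TP=5, FP=2+3+1=6, FN=3+1+0=4 → 10/20 = 0.5000
  mosaic: TP=3, FP=4+0+0=4, FN=0+1+1=2 → 6/12 = 0.5000
Weighted-F1 score = Σ (supportᵢ/N)·F1 scoreᵢ with N=36: (11/36)·0.3636 + (11/36)·0.4444 + (9/36)·0.5000 + (5/36)·0.5000 = 0.441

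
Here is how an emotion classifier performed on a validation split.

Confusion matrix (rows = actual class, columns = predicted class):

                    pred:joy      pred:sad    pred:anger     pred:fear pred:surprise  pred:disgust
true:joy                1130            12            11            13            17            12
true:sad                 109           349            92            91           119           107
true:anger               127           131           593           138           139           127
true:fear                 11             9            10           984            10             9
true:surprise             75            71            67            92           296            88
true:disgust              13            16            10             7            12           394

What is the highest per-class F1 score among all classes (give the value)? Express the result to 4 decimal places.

Per-class F1 score (2·TP/(2·TP+FP+FN)):
  joy: TP=1130, FP=109+127+11+75+13=335, FN=12+11+13+17+12=65 → 2260/2660 = 0.84962
  sad: TP=349, FP=12+131+9+71+16=239, FN=109+92+91+119+107=518 → 698/1455 = 0.47973
  anger: TP=593, FP=11+92+10+67+10=190, FN=127+131+138+139+127=662 → 1186/2038 = 0.58194
  fear: TP=984, FP=13+91+138+92+7=341, FN=11+9+10+10+9=49 → 1968/2358 = 0.83461
  surprise: TP=296, FP=17+119+139+10+12=297, FN=75+71+67+92+88=393 → 592/1282 = 0.46178
  disgust: TP=394, FP=12+107+127+9+88=343, FN=13+16+10+7+12=58 → 788/1189 = 0.66274
Highest is class 'joy' with F1 score = 0.8496.

0.8496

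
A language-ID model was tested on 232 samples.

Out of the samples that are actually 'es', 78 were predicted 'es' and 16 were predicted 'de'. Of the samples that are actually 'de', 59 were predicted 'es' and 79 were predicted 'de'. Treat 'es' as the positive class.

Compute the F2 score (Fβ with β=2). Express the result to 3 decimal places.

0.760

Fβ = (1+β²)·TP / ((1+β²)·TP + β²·FN + FP), with β²=4
= 5·78 / (5·78 + 4·16 + 59) = 0.760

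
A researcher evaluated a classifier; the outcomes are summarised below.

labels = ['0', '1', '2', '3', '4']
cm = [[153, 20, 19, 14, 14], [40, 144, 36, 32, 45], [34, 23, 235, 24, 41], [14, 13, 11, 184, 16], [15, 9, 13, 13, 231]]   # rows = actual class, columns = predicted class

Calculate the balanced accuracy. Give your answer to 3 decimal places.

0.687

Balanced accuracy = mean of per-class recall.
  0: recall = 153/220 = 0.6955
  1: recall = 144/297 = 0.4848
  2: recall = 235/357 = 0.6583
  3: recall = 184/238 = 0.7731
  4: recall = 231/281 = 0.8221
Mean = (0.6955 + 0.4848 + 0.6583 + 0.7731 + 0.8221) / 5 = 0.687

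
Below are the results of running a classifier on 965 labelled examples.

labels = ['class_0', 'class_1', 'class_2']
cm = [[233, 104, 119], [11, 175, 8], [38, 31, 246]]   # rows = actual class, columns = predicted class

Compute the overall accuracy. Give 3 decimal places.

0.678

Accuracy = trace / total = (233+175+246=654) / 965 = 654/965 = 0.678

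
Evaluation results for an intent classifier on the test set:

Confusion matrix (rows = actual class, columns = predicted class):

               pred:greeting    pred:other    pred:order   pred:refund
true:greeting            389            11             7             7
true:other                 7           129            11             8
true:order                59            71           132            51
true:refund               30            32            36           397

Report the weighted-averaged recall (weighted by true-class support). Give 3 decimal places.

Per-class recall (TP/(TP+FN)):
  greeting: TP=389, FN=11+7+7=25 → 389/414 = 0.9396
  other: TP=129, FN=7+11+8=26 → 129/155 = 0.8323
  order: TP=132, FN=59+71+51=181 → 132/313 = 0.4217
  refund: TP=397, FN=30+32+36=98 → 397/495 = 0.8020
Weighted-recall = Σ (supportᵢ/N)·recallᵢ with N=1377: (414/1377)·0.9396 + (155/1377)·0.8323 + (313/1377)·0.4217 + (495/1377)·0.8020 = 0.760

0.760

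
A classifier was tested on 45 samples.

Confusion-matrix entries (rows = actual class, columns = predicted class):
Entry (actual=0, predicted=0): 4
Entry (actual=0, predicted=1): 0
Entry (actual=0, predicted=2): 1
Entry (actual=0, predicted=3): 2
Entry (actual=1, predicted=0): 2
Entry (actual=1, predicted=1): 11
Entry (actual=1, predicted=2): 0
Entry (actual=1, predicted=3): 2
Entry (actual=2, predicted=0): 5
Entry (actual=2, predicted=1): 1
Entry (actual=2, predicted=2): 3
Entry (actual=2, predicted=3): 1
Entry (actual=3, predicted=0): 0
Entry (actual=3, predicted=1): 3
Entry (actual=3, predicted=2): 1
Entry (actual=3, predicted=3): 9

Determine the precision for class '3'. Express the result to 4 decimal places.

0.6429

precision = TP/(TP+FP).
3: TP=9, FP=2+2+1=5 → 9/14 = 0.64286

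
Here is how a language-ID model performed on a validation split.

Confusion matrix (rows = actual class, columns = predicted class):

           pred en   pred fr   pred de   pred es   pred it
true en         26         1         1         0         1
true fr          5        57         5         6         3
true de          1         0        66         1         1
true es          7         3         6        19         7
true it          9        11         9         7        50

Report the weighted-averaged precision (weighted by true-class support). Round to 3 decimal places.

Per-class precision (TP/(TP+FP)):
  en: TP=26, FP=5+1+7+9=22 → 26/48 = 0.5417
  fr: TP=57, FP=1+0+3+11=15 → 57/72 = 0.7917
  de: TP=66, FP=1+5+6+9=21 → 66/87 = 0.7586
  es: TP=19, FP=0+6+1+7=14 → 19/33 = 0.5758
  it: TP=50, FP=1+3+1+7=12 → 50/62 = 0.8065
Weighted-precision = Σ (supportᵢ/N)·precisionᵢ with N=302: (29/302)·0.5417 + (76/302)·0.7917 + (69/302)·0.7586 + (42/302)·0.5758 + (86/302)·0.8065 = 0.734

0.734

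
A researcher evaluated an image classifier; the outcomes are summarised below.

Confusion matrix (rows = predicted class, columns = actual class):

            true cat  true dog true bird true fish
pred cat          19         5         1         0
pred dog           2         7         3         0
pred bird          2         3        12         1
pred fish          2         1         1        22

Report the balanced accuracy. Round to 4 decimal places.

0.7150

Balanced accuracy = mean of per-class recall.
  cat: recall = 19/25 = 0.76000
  dog: recall = 7/16 = 0.43750
  bird: recall = 12/17 = 0.70588
  fish: recall = 22/23 = 0.95652
Mean = (0.76000 + 0.43750 + 0.70588 + 0.95652) / 4 = 0.7150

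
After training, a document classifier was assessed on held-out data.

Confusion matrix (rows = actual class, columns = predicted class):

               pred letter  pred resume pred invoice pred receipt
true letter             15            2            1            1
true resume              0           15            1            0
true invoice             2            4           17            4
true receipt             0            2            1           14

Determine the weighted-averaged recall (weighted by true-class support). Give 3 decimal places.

Per-class recall (TP/(TP+FN)):
  letter: TP=15, FN=2+1+1=4 → 15/19 = 0.7895
  resume: TP=15, FN=0+1+0=1 → 15/16 = 0.9375
  invoice: TP=17, FN=2+4+4=10 → 17/27 = 0.6296
  receipt: TP=14, FN=0+2+1=3 → 14/17 = 0.8235
Weighted-recall = Σ (supportᵢ/N)·recallᵢ with N=79: (19/79)·0.7895 + (16/79)·0.9375 + (27/79)·0.6296 + (17/79)·0.8235 = 0.772

0.772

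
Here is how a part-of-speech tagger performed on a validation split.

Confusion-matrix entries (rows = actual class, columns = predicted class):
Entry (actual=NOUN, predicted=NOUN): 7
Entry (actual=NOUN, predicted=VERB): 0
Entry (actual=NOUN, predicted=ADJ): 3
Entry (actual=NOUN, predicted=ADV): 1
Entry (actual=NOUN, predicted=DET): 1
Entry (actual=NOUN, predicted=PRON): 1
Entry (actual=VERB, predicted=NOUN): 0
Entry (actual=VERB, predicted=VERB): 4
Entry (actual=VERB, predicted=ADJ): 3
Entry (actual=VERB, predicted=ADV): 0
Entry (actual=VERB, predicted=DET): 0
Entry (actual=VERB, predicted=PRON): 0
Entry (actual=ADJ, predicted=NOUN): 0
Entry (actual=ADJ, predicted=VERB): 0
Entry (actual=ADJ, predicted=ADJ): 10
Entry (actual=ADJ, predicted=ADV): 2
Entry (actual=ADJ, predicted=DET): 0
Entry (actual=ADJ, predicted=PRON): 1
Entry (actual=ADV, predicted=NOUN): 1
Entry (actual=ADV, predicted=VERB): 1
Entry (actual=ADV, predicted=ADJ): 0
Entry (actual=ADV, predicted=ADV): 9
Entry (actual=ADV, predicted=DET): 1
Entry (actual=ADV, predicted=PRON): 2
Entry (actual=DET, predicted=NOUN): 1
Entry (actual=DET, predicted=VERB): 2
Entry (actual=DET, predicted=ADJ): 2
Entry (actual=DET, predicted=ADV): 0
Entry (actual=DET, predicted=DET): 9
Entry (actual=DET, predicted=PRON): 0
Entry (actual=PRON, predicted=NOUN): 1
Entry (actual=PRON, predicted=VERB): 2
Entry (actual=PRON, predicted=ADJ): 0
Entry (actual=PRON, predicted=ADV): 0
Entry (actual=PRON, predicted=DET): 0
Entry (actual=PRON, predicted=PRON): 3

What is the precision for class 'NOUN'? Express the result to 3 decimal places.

0.700

Take TP from the diagonal, FP from the rest of the 'NOUN' prediction marginal, FN from the rest of the 'NOUN' actual marginal.
precision = TP/(TP+FP).
NOUN: TP=7, FP=0+0+1+1+1=3 → 7/10 = 0.7000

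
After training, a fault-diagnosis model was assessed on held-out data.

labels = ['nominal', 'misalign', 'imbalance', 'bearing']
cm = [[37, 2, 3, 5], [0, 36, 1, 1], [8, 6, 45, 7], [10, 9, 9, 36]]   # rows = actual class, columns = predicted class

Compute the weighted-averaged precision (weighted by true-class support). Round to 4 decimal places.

Per-class precision (TP/(TP+FP)):
  nominal: TP=37, FP=0+8+10=18 → 37/55 = 0.67273
  misalign: TP=36, FP=2+6+9=17 → 36/53 = 0.67925
  imbalance: TP=45, FP=3+1+9=13 → 45/58 = 0.77586
  bearing: TP=36, FP=5+1+7=13 → 36/49 = 0.73469
Weighted-precision = Σ (supportᵢ/N)·precisionᵢ with N=215: (47/215)·0.67273 + (38/215)·0.67925 + (66/215)·0.77586 + (64/215)·0.73469 = 0.7240

0.7240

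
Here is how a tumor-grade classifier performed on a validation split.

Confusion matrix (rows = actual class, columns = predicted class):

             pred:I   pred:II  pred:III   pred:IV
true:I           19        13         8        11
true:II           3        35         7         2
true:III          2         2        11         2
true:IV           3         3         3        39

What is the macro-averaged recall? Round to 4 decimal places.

Per-class recall (TP/(TP+FN)):
  I: TP=19, FN=13+8+11=32 → 19/51 = 0.37255
  II: TP=35, FN=3+7+2=12 → 35/47 = 0.74468
  III: TP=11, FN=2+2+2=6 → 11/17 = 0.64706
  IV: TP=39, FN=3+3+3=9 → 39/48 = 0.81250
Macro-recall = mean = (0.37255 + 0.74468 + 0.64706 + 0.81250) / 4 = 0.6442

0.6442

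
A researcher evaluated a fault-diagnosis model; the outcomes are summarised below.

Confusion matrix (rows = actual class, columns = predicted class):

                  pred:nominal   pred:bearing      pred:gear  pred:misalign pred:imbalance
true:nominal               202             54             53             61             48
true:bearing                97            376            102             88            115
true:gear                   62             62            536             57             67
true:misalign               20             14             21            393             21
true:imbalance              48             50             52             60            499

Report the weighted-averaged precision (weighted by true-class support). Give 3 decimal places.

Per-class precision (TP/(TP+FP)):
  nominal: TP=202, FP=97+62+20+48=227 → 202/429 = 0.4709
  bearing: TP=376, FP=54+62+14+50=180 → 376/556 = 0.6763
  gear: TP=536, FP=53+102+21+52=228 → 536/764 = 0.7016
  misalign: TP=393, FP=61+88+57+60=266 → 393/659 = 0.5964
  imbalance: TP=499, FP=48+115+67+21=251 → 499/750 = 0.6653
Weighted-precision = Σ (supportᵢ/N)·precisionᵢ with N=3158: (418/3158)·0.4709 + (778/3158)·0.6763 + (784/3158)·0.7016 + (469/3158)·0.5964 + (709/3158)·0.6653 = 0.641

0.641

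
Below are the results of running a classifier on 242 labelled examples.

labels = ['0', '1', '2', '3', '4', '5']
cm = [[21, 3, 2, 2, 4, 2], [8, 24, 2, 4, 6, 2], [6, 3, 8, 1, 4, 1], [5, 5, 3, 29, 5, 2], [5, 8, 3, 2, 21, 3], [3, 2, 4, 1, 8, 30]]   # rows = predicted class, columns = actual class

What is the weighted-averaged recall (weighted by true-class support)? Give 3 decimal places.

Per-class recall (TP/(TP+FN)):
  0: TP=21, FN=8+6+5+5+3=27 → 21/48 = 0.4375
  1: TP=24, FN=3+3+5+8+2=21 → 24/45 = 0.5333
  2: TP=8, FN=2+2+3+3+4=14 → 8/22 = 0.3636
  3: TP=29, FN=2+4+1+2+1=10 → 29/39 = 0.7436
  4: TP=21, FN=4+6+4+5+8=27 → 21/48 = 0.4375
  5: TP=30, FN=2+2+1+2+3=10 → 30/40 = 0.7500
Weighted-recall = Σ (supportᵢ/N)·recallᵢ with N=242: (48/242)·0.4375 + (45/242)·0.5333 + (22/242)·0.3636 + (39/242)·0.7436 + (48/242)·0.4375 + (40/242)·0.7500 = 0.550

0.550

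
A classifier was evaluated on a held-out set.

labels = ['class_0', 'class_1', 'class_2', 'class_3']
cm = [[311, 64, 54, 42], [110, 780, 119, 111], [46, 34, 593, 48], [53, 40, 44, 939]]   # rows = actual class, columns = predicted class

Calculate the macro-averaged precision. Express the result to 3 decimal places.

0.751

Per-class precision (TP/(TP+FP)):
  class_0: TP=311, FP=110+46+53=209 → 311/520 = 0.5981
  class_1: TP=780, FP=64+34+40=138 → 780/918 = 0.8497
  class_2: TP=593, FP=54+119+44=217 → 593/810 = 0.7321
  class_3: TP=939, FP=42+111+48=201 → 939/1140 = 0.8237
Macro-precision = mean = (0.5981 + 0.8497 + 0.7321 + 0.8237) / 4 = 0.751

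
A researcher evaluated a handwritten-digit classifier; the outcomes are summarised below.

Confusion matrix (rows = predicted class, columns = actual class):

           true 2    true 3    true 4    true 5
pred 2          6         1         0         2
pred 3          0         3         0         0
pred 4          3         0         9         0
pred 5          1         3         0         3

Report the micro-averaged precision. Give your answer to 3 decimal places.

0.677

Micro-averaging pools counts across classes: ΣTP=21, ΣFP=10, ΣFN=10.
Micro-precision = TP/(TP+FP) on pooled counts = 0.677 (equals overall accuracy in single-label multiclass).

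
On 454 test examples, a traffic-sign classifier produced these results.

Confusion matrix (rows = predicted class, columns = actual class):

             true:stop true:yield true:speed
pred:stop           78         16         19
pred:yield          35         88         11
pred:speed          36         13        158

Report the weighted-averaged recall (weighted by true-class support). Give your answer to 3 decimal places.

0.714

Per-class recall (TP/(TP+FN)):
  stop: TP=78, FN=35+36=71 → 78/149 = 0.5235
  yield: TP=88, FN=16+13=29 → 88/117 = 0.7521
  speed: TP=158, FN=19+11=30 → 158/188 = 0.8404
Weighted-recall = Σ (supportᵢ/N)·recallᵢ with N=454: (149/454)·0.5235 + (117/454)·0.7521 + (188/454)·0.8404 = 0.714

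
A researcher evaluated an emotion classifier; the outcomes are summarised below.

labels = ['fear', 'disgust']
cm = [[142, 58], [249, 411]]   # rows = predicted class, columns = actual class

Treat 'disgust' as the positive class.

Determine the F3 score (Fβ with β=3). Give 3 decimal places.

0.842

Fβ = (1+β²)·TP / ((1+β²)·TP + β²·FN + FP), with β²=9
= 10·411 / (10·411 + 9·58 + 249) = 0.842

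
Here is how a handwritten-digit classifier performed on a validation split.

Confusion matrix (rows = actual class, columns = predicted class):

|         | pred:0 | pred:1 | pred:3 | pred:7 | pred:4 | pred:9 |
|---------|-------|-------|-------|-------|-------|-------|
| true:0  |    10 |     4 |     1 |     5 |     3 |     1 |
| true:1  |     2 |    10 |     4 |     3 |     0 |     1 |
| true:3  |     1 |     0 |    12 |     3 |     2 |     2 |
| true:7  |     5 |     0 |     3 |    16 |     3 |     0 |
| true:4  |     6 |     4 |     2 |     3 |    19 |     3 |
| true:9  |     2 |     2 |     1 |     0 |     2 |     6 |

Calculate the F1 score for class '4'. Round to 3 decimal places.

0.576

F1 score = 2·TP/(2·TP+FP+FN).
4: TP=19, FP=3+0+2+3+2=10, FN=6+4+2+3+3=18 → 38/66 = 0.5758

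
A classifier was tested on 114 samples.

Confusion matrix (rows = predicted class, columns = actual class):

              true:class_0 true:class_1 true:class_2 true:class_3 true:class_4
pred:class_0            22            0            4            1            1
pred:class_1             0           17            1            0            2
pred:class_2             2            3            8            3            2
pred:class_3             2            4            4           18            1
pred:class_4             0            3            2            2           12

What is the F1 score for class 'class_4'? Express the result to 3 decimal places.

0.649

One-vs-rest for 'class_4': TP = diagonal; FP = other classes predicted 'class_4'; FN = 'class_4' predicted as other.
F1 score = 2·TP/(2·TP+FP+FN).
class_4: TP=12, FP=0+3+2+2=7, FN=1+2+2+1=6 → 24/37 = 0.6486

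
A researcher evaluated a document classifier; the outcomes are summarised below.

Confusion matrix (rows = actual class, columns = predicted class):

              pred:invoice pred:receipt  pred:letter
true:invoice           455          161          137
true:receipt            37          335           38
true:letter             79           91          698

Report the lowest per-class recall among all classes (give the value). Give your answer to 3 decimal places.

0.604

Per-class recall (TP/(TP+FN)):
  invoice: TP=455, FN=161+137=298 → 455/753 = 0.6042
  receipt: TP=335, FN=37+38=75 → 335/410 = 0.8171
  letter: TP=698, FN=79+91=170 → 698/868 = 0.8041
Lowest is class 'invoice' with recall = 0.604.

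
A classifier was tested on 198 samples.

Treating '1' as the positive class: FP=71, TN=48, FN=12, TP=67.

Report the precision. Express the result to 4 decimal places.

0.4855

Precision = TP/(TP+FP) = 67/(67+71) = 67/138 = 0.4855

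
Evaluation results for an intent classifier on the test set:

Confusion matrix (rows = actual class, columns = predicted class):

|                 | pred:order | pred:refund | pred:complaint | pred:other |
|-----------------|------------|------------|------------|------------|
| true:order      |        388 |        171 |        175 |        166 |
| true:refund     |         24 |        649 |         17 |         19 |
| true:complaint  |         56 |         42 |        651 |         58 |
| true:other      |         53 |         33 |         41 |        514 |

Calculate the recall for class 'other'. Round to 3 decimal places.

0.802

One-vs-rest for 'other': TP = diagonal; FP = other classes predicted 'other'; FN = 'other' predicted as other.
recall = TP/(TP+FN).
other: TP=514, FN=53+33+41=127 → 514/641 = 0.8019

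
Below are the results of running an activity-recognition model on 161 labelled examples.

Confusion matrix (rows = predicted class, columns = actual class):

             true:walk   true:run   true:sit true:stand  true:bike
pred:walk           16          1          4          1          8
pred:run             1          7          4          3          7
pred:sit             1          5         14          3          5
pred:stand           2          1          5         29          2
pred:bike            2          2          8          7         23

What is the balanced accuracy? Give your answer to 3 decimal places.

Balanced accuracy = mean of per-class recall.
  walk: recall = 16/22 = 0.7273
  run: recall = 7/16 = 0.4375
  sit: recall = 14/35 = 0.4000
  stand: recall = 29/43 = 0.6744
  bike: recall = 23/45 = 0.5111
Mean = (0.7273 + 0.4375 + 0.4000 + 0.6744 + 0.5111) / 5 = 0.550

0.550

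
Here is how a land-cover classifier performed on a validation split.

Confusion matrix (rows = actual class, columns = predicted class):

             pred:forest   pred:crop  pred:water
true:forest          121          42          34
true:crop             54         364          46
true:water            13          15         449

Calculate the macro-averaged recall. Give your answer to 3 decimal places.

0.780

Per-class recall (TP/(TP+FN)):
  forest: TP=121, FN=42+34=76 → 121/197 = 0.6142
  crop: TP=364, FN=54+46=100 → 364/464 = 0.7845
  water: TP=449, FN=13+15=28 → 449/477 = 0.9413
Macro-recall = mean = (0.6142 + 0.7845 + 0.9413) / 3 = 0.780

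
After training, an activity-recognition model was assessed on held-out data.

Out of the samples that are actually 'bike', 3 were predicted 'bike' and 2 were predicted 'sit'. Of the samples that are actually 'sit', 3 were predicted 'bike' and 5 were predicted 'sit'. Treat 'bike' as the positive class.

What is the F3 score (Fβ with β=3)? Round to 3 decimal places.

Fβ = (1+β²)·TP / ((1+β²)·TP + β²·FN + FP), with β²=9
= 10·3 / (10·3 + 9·2 + 3) = 0.588

0.588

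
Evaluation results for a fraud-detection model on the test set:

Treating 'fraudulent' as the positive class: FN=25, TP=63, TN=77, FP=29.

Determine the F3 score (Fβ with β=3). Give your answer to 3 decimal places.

Fβ = (1+β²)·TP / ((1+β²)·TP + β²·FN + FP), with β²=9
= 10·63 / (10·63 + 9·25 + 29) = 0.713

0.713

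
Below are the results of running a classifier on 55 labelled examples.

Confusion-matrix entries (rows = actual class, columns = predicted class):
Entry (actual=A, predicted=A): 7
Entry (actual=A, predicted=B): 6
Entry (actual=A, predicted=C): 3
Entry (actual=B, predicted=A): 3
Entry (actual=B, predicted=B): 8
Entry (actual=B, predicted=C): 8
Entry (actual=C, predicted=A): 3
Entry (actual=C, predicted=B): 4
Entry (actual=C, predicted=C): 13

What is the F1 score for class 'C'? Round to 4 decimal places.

0.5909

Take TP from the diagonal, FP from the rest of the 'C' prediction marginal, FN from the rest of the 'C' actual marginal.
F1 score = 2·TP/(2·TP+FP+FN).
C: TP=13, FP=3+8=11, FN=3+4=7 → 26/44 = 0.59091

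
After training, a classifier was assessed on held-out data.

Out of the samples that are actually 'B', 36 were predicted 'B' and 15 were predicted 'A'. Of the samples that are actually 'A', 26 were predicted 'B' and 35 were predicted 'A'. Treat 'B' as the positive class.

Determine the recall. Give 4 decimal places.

0.7059

Recall = TP/(TP+FN) = 36/(36+15) = 36/51 = 0.7059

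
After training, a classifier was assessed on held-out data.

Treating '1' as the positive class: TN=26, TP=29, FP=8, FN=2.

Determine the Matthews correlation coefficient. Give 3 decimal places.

0.706

MCC = (TP·TN − FP·FN) / √((TP+FP)(TP+FN)(TN+FP)(TN+FN))
Numerator = 29·26 − 8·2 = 738
Denominator = √(37·31·34·28) = √1091944 = 1044.9612
MCC = 738 / 1044.9612 = 0.706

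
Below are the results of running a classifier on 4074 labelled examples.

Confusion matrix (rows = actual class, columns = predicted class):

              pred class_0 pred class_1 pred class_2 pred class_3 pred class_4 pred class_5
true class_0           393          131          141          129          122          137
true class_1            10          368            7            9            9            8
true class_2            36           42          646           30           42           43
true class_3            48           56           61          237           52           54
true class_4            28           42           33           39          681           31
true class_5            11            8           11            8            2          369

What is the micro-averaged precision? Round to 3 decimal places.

0.661

Micro-averaging pools counts across classes: ΣTP=2694, ΣFP=1380, ΣFN=1380.
Micro-precision = TP/(TP+FP) on pooled counts = 0.661 (equals overall accuracy in single-label multiclass).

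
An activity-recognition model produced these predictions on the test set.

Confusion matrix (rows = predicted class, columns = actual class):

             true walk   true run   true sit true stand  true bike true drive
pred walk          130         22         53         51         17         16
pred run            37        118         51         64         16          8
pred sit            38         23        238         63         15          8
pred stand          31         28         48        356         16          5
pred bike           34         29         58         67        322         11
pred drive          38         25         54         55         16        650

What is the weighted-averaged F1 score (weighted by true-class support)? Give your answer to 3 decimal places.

Per-class F1 score (2·TP/(2·TP+FP+FN)):
  walk: TP=130, FP=22+53+51+17+16=159, FN=37+38+31+34+38=178 → 260/597 = 0.4355
  run: TP=118, FP=37+51+64+16+8=176, FN=22+23+28+29+25=127 → 236/539 = 0.4378
  sit: TP=238, FP=38+23+63+15+8=147, FN=53+51+48+58+54=264 → 476/887 = 0.5366
  stand: TP=356, FP=31+28+48+16+5=128, FN=51+64+63+67+55=300 → 712/1140 = 0.6246
  bike: TP=322, FP=34+29+58+67+11=199, FN=17+16+15+16+16=80 → 644/923 = 0.6977
  drive: TP=650, FP=38+25+54+55+16=188, FN=16+8+8+5+11=48 → 1300/1536 = 0.8464
Weighted-F1 score = Σ (supportᵢ/N)·F1 scoreᵢ with N=2811: (308/2811)·0.4355 + (245/2811)·0.4378 + (502/2811)·0.5366 + (656/2811)·0.6246 + (402/2811)·0.6977 + (698/2811)·0.8464 = 0.637

0.637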